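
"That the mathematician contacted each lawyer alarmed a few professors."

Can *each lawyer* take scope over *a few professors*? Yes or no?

No

*each lawyer* sits inside the sentential subject *that the mathematician contacted each lawyer*.
Subjects — clausal subjects included — are islands for extraction, and QR is no exception.
*each lawyer* is confined to the island and cannot take scope over *a few professors*.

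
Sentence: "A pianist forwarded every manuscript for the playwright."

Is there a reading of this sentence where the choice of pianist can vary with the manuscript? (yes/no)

The paraphrase describes the scope ordering *every manuscript* > *a pianist*.
*a pianist* and *every manuscript* are co-arguments of the matrix verb, with nothing but a clause-internal boundary between them.
With no island boundary between them, the object can take inverse scope over the subject via ordinary QR within the clause.

Yes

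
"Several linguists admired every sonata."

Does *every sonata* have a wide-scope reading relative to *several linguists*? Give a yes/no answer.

*every sonata* and *several linguists* are in the same minimal clause.
QR within a single clause is free, so the lower quantifier may take scope over the higher one.

Yes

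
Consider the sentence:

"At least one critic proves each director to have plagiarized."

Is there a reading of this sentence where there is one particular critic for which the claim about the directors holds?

The paraphrase describes the scope ordering *at least one critic* > *each director*.
Nothing needs to raise for *at least one critic* > *each director*, so no island constraint is at stake.

Yes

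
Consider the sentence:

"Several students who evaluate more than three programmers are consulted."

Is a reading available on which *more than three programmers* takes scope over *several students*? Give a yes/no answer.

No

Structurally, *more than three programmers* is inside the relative clause *who evaluate more than three programmers*.
Relative clauses block scope extraction: QR cannot target a position outside the modified NP.
So the wide-scope reading for *more than three programmers* is blocked.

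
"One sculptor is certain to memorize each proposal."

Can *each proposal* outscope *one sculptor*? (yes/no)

Yes

*each proposal* is inside a raising infinitive, which is transparent to QR (no CP barrier), so it behaves as a matrix argument.
Clause-internal QR can adjoin the lower DP above the subject, yielding the inverse reading.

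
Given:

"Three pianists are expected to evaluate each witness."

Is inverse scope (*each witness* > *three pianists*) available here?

*each witness* is the object of the infinitival complement of a raising predicate; raising infinitives are transparent for QR, so the two DPs are in effect clausemates.
Ordinary QR to a clause-peripheral position gives the wide-scope LF for the lower DP.

Yes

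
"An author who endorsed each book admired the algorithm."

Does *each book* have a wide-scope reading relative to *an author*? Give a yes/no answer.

The DP *each book* is contained in the relative clause *who endorsed each book*.
The relative clause forms an island for QR, so the quantifier is confined to the head noun's restrictor.
Hence only narrow scope for *each book* (under *an author*) survives.
(Only the surface reading survives: one fixed author with respect to all the relevant books.)

No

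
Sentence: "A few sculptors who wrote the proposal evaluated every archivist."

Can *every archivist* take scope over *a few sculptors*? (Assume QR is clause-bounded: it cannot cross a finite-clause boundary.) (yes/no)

*every archivist* sits in the matrix clause, not in the relative clause on *a few sculptors*.
Clause-internal QR can adjoin the lower DP above the subject, yielding the inverse reading.

Yes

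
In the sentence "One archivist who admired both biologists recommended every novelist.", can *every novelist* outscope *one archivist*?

Yes

*every novelist* sits in the matrix clause, not in the relative clause on *one archivist*.
Since no island is crossed, the inverse ordering is licensed alongside surface scope.
The sentence is scopally ambiguous between *one archivist* > *every novelist* and *every novelist* > *one archivist*.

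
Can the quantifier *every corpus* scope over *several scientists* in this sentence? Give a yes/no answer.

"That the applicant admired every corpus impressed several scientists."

The target quantifier *every corpus* is part of the sentential subject *that the applicant admired every corpus*.
Sentential subjects are islands: a quantifier inside the subject clause cannot raise over the matrix predicate.
The ordering *every corpus* > *several scientists* is therefore underivable.

No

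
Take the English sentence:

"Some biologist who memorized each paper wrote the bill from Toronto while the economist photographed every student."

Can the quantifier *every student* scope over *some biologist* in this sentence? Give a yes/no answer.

*every student* occurs within the adjunct clause *while the economist photographed every student*.
Scope out of an adjunct clause is unavailable: QR respects the adjunct-island constraint.
So *every student* cannot raise high enough to outscope *some biologist*; only the surface ordering *some biologist* > *every student* is available.

No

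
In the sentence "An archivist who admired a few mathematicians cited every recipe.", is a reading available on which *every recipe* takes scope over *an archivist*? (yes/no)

*every recipe* sits in the matrix clause, not in the relative clause on *an archivist*.
With no island boundary between them, the object can take inverse scope over the subject via ordinary QR within the clause.
The sentence is scopally ambiguous between *an archivist* > *every recipe* and *every recipe* > *an archivist*.

Yes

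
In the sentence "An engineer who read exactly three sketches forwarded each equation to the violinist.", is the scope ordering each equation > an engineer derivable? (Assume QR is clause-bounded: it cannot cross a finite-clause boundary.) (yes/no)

Yes

*each equation* sits in the matrix clause, not in the relative clause on *an engineer*.
Since no island is crossed, the inverse ordering is licensed alongside surface scope.
Both orderings are possible: *an engineer* > *each equation* and *each equation* > *an engineer*.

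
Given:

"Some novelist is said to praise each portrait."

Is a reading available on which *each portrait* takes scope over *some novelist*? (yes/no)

Yes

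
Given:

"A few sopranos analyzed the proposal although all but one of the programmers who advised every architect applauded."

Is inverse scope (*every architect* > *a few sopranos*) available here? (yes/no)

*every architect* occurs within the relative clause *who advised every architect*, which is itself inside the adjunct *although all but one of the programmers who advised every architect applauded*.
Nested islands: the RC island is itself inside an adjunct island, so wide scope is doubly excluded.
*every architect* is confined to the island and cannot take scope over *a few sopranos*.

No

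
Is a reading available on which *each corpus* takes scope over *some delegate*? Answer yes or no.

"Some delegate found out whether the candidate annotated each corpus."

Structurally, *each corpus* is inside the embedded question *whether the candidate annotated each corpus*.
Embedded questions are wh-islands: a quantifier inside an indirect question cannot QR into the matrix clause.
The inverse ordering *each corpus* > *some delegate* is therefore underivable.

No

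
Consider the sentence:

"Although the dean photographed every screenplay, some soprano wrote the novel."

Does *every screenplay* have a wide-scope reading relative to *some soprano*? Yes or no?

*every screenplay* occurs within the adjunct clause *although the dean photographed every screenplay*.
Since the clause is an adjunct (not a complement), the Adjunct Condition blocks QR across its edge.
So *every screenplay* cannot raise to a position above *some soprano*.

No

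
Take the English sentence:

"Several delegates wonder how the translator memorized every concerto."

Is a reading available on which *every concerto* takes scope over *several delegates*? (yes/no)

*every concerto* is embedded in the embedded question *how the translator memorized every concerto*.
The wh-island constraint blocks QR out of an embedded interrogative.
Hence only narrow scope for *every concerto* (under *several delegates*) survives.

No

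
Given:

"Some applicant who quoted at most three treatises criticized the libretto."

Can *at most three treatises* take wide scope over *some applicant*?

No

The DP *at most three treatises* is contained in the relative clause *who quoted at most three treatises*.
The relative clause forms an island for QR, so the quantifier is confined to the head noun's restrictor.
Hence only narrow scope for *at most three treatises* (under *some applicant*) survives.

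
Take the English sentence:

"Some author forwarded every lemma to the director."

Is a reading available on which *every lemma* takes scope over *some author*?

Yes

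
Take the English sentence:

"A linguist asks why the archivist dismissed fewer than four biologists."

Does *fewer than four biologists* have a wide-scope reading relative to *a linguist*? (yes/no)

No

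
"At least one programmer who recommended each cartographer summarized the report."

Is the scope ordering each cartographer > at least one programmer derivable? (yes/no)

The DP *each cartographer* is contained in the relative clause *who recommended each cartographer*.
The relative clause forms an island for QR, so the quantifier is confined to the head noun's restrictor.
There is no licit LF on which *each cartographer* c-commands *at least one programmer*.

No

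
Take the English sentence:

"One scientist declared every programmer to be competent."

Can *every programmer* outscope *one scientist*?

Yes

The ECM infinitive is scope-transparent — *every programmer* is free to raise above *one scientist*.
Nothing blocks QR of the lower DP to a position above the higher one, so inverse scope is available.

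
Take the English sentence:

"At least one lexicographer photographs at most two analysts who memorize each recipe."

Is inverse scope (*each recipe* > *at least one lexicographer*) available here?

*each recipe* occurs within the relative clause *who memorize each recipe* modifying *at most two analysts*.
QR out of a relative clause is ruled out by the relative-clause island constraint.
There is no licit LF on which *each recipe* c-commands *at least one lexicographer*.
(Only the surface reading survives: one fixed lexicographer with respect to all the relevant recipes.)

No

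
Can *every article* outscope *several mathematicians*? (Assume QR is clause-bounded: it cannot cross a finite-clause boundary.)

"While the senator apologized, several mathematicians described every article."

Yes

*every article* is a matrix argument; the adjunct is an island but the target quantifier is outside it.
QR within a single clause is free, so the lower quantifier may take scope over the higher one.
Both orderings are possible: *several mathematicians* > *every article* and *every article* > *several mathematicians*.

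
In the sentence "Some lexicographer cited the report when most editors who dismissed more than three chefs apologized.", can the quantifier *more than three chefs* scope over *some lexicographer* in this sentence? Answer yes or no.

No

*more than three chefs* sits inside the relative clause *who dismissed more than three chefs*, which is itself inside the adjunct *when most editors who dismissed more than three chefs apologized*.
Nested islands: the RC island is itself inside an adjunct island, so wide scope is doubly excluded.
So the wide-scope reading for *more than three chefs* is blocked.
(Only the surface reading survives: one fixed lexicographer with respect to all the relevant chefs.)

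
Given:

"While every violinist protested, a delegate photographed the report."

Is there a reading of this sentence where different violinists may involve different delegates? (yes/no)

No

The paraphrase describes the scope ordering *every violinist* > *a delegate*.
*every violinist* is embedded in the adjunct clause *while every violinist protested*.
The adjunct-island constraint bars QR out of an adverbial clause.
*every violinist* > *a delegate* would require crossing that boundary, which is illicit.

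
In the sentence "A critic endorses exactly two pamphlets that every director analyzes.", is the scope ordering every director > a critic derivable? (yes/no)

*every director* occurs within the relative clause *that every director analyzes* modifying *exactly two pamphlets*.
Relative clauses are scope islands: a quantifier cannot QR out of a relative clause to take scope in the matrix clause.
Hence only narrow scope for *every director* (under *a critic*) survives.

No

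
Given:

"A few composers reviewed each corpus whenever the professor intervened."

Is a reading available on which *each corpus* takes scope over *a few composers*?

Yes

Although there is an adjunct clause, *each corpus* is in the main clause, not inside the adjunct.
With no island boundary between them, the object can take inverse scope over the subject via ordinary QR within the clause.
Both orderings are possible: *a few composers* > *each corpus* and *each corpus* > *a few composers*.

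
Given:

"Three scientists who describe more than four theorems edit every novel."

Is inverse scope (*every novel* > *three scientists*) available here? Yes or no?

Yes

Although the sentence contains a relative clause (*who describe more than four theorems*), *every novel* is outside it, in the matrix VP.
QR within a single clause is free, so the lower quantifier may take scope over the higher one.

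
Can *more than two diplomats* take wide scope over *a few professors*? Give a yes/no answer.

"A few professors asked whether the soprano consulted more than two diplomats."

No

The target quantifier *more than two diplomats* is part of the embedded question *whether the soprano consulted more than two diplomats*.
Embedded wh-clauses are opaque for QR, so the quantifier stays inside the question.
*more than two diplomats* > *a few professors* would require crossing that boundary, which is illicit.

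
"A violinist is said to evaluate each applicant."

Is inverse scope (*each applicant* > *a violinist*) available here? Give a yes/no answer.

Raising constructions are monoclausal for scope purposes; *each applicant* is not separated from *a violinist* by any island.
Since no island is crossed, the inverse ordering is licensed alongside surface scope.

Yes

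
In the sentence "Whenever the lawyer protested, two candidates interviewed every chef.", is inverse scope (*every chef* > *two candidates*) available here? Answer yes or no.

Yes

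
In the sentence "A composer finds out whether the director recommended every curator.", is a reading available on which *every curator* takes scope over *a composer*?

Structurally, *every curator* is inside the embedded question *whether the director recommended every curator*.
An indirect question is a wh-island; the filled [Spec,CP] blocks QR across the CP edge.
The inverse ordering *every curator* > *a composer* is therefore underivable.
(Only the surface reading survives: one fixed composer with respect to all the relevant curators.)

No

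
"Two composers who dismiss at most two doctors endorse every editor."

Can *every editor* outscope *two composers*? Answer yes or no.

Yes

The relative clause *who dismiss at most two doctors* modifies *two composers*, but *every editor* is not inside that relative clause — it is an argument of the matrix verb.
With no island boundary between them, the object can take inverse scope over the subject via ordinary QR within the clause.
So *every editor* > *two composers* is among the available readings.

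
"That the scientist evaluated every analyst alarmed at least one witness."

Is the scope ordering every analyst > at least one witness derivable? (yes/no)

Structurally, *every analyst* is inside the sentential subject *that the scientist evaluated every analyst*.
The Sentential Subject Constraint rules out raising the quantifier out of the that-clause subject.
There is no licit LF on which *every analyst* c-commands *at least one witness*.

No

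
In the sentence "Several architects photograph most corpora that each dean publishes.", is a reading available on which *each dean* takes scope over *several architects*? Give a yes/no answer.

The DP *each dean* is contained in the relative clause *that each dean publishes* modifying *most corpora*.
Relative clauses block scope extraction: QR cannot target a position outside the modified NP.
There is no licit LF on which *each dean* c-commands *several architects*.

No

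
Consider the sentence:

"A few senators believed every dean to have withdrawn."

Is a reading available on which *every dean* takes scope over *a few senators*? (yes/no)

Yes

*every dean* is an ECM subject; ECM complements are not islands, and the embedded quantifier may take matrix scope.
Nothing blocks QR of the lower DP to a position above the higher one, so inverse scope is available.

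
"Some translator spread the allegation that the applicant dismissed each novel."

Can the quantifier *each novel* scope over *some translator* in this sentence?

*each novel* occurs within the complex NP *the allegation that the applicant dismissed each novel*.
Since the clause is the complement of a nominal head, the CNPC blocks scope extraction.
So *each novel* cannot raise high enough to outscope *some translator*; only the surface ordering *some translator* > *each novel* is available.
(Only the surface reading survives: one fixed translator with respect to all the relevant novels.)

No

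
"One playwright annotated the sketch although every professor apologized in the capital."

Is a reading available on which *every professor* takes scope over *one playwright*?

No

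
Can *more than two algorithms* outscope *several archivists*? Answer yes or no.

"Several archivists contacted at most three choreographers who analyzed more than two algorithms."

The DP *more than two algorithms* is contained in the relative clause *who analyzed more than two algorithms* modifying *at most three choreographers*.
The relative clause forms an island for QR, so the quantifier is confined to the head noun's restrictor.
*more than two algorithms* > *several archivists* would require crossing that boundary, which is illicit.

No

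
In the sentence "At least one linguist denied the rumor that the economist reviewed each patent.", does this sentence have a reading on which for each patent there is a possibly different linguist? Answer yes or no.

No

This is the *each patent* > *at least one linguist* reading.
*each patent* occurs within the complex NP *the rumor that the economist reviewed each patent*.
The complex NP is opaque for QR — the quantifier is frozen inside the noun's complement.
*each patent* > *at least one linguist* would require crossing that boundary, which is illicit.
(Only the surface reading survives: one fixed linguist with respect to all the relevant patents.)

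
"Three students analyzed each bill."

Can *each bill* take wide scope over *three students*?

Yes

*three students* and *each bill* are co-arguments of the matrix verb, with nothing but a clause-internal boundary between them.
Ordinary QR to a clause-peripheral position gives the wide-scope LF for the lower DP.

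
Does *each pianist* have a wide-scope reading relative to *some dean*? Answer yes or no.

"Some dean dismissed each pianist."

Yes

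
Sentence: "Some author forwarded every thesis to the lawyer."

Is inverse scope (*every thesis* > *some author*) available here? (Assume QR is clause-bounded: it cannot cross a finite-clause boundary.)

Yes

*some author* and *every thesis* are co-arguments of the matrix verb, with nothing but a clause-internal boundary between them.
QR within a single clause is free, so the lower quantifier may take scope over the higher one.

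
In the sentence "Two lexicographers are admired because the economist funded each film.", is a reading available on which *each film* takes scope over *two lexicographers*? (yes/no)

No

Structurally, *each film* is inside the adjunct clause *because the economist funded each film*.
Adverbial clauses are not L-marked, so they are barriers for QR — the quantifier cannot escape the adjunct.
There is no licit LF on which *each film* c-commands *two lexicographers*.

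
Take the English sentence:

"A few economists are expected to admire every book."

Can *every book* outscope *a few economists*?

Yes

The matrix predicate is a raising verb, whose infinitival complement is not a scope island — *every book* can QR into the matrix clause.
With no island boundary between them, the object can take inverse scope over the subject via ordinary QR within the clause.
So *every book* > *a few economists* is among the available readings.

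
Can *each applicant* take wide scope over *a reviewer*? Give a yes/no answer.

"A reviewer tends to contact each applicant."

Yes

Raising constructions are monoclausal for scope purposes; *each applicant* is not separated from *a reviewer* by any island.
Ordinary QR to a clause-peripheral position gives the wide-scope LF for the lower DP.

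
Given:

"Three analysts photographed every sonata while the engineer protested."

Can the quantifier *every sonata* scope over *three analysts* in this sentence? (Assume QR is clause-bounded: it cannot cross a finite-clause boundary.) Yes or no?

The adjunct island is irrelevant here — *every sonata* and *three analysts* are both in the matrix clause.
Since no island is crossed, the inverse ordering is licensed alongside surface scope.

Yes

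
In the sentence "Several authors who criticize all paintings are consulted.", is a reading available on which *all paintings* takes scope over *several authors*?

*all paintings* occurs within the relative clause *who criticize all paintings*.
Quantifiers inside a relative clause are trapped there; the RC boundary blocks QR.
*all paintings* is confined to the island and cannot take scope over *several authors*.

No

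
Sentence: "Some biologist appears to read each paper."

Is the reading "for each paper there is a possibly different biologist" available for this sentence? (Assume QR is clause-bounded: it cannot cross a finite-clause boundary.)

This is the *each paper* > *some biologist* reading.
*each paper* is the object of the infinitival complement of a raising predicate; raising infinitives are transparent for QR, so the two DPs are in effect clausemates.
No island intervenes, so both surface and inverse scope are derivable.

Yes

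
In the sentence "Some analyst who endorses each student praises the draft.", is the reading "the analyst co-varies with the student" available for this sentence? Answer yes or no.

No

That reading corresponds to *each student* > *some analyst*.
*each student* sits inside the relative clause *who endorses each student*.
QR out of a relative clause is ruled out by the relative-clause island constraint.
The inverse ordering *each student* > *some analyst* is therefore underivable.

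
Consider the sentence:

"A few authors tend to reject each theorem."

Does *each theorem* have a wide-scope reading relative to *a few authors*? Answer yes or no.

Yes

*each theorem* is the object of the infinitival complement of a raising predicate; raising infinitives are transparent for QR, so the two DPs are in effect clausemates.
Since no island is crossed, the inverse ordering is licensed alongside surface scope.
The sentence is scopally ambiguous between *a few authors* > *each theorem* and *each theorem* > *a few authors*.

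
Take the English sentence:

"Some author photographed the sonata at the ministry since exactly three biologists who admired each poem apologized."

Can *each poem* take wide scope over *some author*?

The target quantifier *each poem* is part of the relative clause *who admired each poem*, which is itself inside the adjunct *since exactly three biologists who admired each poem apologized*.
Even if one barrier were somehow void, the other would still block QR.
*each poem* is confined to the island and cannot take scope over *some author*.

No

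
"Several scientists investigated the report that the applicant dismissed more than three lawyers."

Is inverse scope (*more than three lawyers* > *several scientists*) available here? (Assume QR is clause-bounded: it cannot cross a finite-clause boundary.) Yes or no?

*more than three lawyers* occurs within the complex NP *the report that the applicant dismissed more than three lawyers*.
The complex NP is opaque for QR — the quantifier is frozen inside the noun's complement.
*more than three lawyers* is confined to the island and cannot take scope over *several scientists*.

No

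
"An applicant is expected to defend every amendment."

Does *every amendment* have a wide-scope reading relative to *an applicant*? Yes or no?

Yes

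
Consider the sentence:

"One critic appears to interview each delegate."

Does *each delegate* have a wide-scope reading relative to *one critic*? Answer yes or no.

Raising constructions are monoclausal for scope purposes; *each delegate* is not separated from *one critic* by any island.
No island intervenes, so both surface and inverse scope are derivable.
Both orderings are possible: *one critic* > *each delegate* and *each delegate* > *one critic*.

Yes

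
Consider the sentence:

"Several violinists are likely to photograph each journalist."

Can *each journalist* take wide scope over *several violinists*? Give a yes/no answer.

Yes

*each journalist* is the object of the infinitival complement of a raising predicate; raising infinitives are transparent for QR, so the two DPs are in effect clausemates.
Since no island is crossed, the inverse ordering is licensed alongside surface scope.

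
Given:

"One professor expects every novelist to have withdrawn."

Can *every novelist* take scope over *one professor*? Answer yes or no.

ECM infinitives lack a CP barrier, so *every novelist* can QR over the matrix subject *one professor*.
Nothing blocks QR of the lower DP to a position above the higher one, so inverse scope is available.

Yes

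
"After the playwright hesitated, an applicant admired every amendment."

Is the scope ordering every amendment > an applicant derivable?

Yes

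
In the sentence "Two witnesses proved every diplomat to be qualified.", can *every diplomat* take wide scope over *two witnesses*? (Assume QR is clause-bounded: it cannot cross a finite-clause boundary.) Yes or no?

Yes

This is an ECM construction: *every diplomat* is the infinitival subject, Case-marked by the matrix verb, and the infinitive is transparent for QR.
Since no island is crossed, the inverse ordering is licensed alongside surface scope.
The sentence is scopally ambiguous between *two witnesses* > *every diplomat* and *every diplomat* > *two witnesses*.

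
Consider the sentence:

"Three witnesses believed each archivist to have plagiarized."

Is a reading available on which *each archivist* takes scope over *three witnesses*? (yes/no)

ECM infinitives lack a CP barrier, so *each archivist* can QR over the matrix subject *three witnesses*.
QR within a single clause is free, so the lower quantifier may take scope over the higher one.

Yes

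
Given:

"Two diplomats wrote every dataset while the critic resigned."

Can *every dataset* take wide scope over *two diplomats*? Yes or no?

The adjunct island is irrelevant here — *every dataset* and *two diplomats* are both in the matrix clause.
Clause-internal QR can adjoin the lower DP above the subject, yielding the inverse reading.
Both orderings are possible: *two diplomats* > *every dataset* and *every dataset* > *two diplomats*.

Yes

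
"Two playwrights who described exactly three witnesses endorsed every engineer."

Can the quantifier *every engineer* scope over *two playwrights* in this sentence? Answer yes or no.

Yes

The RC *who described exactly three witnesses* is an island, but *every engineer* is not inside it — it is the matrix object, a clausemate of *two playwrights*.
Ordinary QR to a clause-peripheral position gives the wide-scope LF for the lower DP.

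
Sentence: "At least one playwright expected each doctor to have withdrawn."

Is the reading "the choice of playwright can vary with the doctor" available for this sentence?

The paraphrase describes the scope ordering *each doctor* > *at least one playwright*.
This is an ECM construction: *each doctor* is the infinitival subject, Case-marked by the matrix verb, and the infinitive is transparent for QR.
Ordinary QR to a clause-peripheral position gives the wide-scope LF for the lower DP.

Yes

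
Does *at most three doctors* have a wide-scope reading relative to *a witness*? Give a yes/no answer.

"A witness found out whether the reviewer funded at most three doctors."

No

Structurally, *at most three doctors* is inside the embedded question *whether the reviewer funded at most three doctors*.
Embedded wh-clauses are opaque for QR, so the quantifier stays inside the question.
*at most three doctors* is confined to the island and cannot take scope over *a witness*.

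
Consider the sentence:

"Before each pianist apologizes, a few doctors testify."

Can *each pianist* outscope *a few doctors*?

The target quantifier *each pianist* is part of the adjunct clause *before each pianist apologizes*.
Adjunct clauses are scope islands: a quantifier inside an adjunct cannot raise into the matrix clause.
There is no licit LF on which *each pianist* c-commands *a few doctors*.

No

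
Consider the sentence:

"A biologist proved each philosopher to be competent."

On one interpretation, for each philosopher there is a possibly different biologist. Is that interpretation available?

Yes

The paraphrase describes the scope ordering *each philosopher* > *a biologist*.
*each philosopher* is the subject of an ECM infinitive — the infinitival complement of an ECM verb is not a scope island, so *each philosopher* can raise into the matrix clause.
With no island boundary between them, the object can take inverse scope over the subject via ordinary QR within the clause.
So *each philosopher* > *a biologist* is among the available readings.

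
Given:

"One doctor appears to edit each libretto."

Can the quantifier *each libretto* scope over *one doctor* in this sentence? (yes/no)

Yes

*each libretto* is inside a raising infinitive, which is transparent to QR (no CP barrier), so it behaves as a matrix argument.
Ordinary QR to a clause-peripheral position gives the wide-scope LF for the lower DP.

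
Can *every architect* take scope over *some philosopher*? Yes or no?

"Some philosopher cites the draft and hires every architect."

*every architect* is embedded in one conjunct of the coordinate structure (*hires every architect*).
QR out of a conjunct would have to apply non-ATB, which the CSC forbids.
*every architect* is confined to the island and cannot take scope over *some philosopher*.

No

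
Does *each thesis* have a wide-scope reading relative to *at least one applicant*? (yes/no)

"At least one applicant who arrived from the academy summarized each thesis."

*each thesis* sits in the matrix clause, not in the relative clause on *at least one applicant*.
QR within a single clause is free, so the lower quantifier may take scope over the higher one.
The sentence is scopally ambiguous between *at least one applicant* > *each thesis* and *each thesis* > *at least one applicant*.

Yes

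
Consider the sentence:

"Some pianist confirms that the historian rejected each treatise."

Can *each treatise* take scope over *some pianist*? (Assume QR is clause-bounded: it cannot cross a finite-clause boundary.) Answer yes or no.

No

The target quantifier *each treatise* is part of the finite complement clause *that the historian rejected each treatise*.
QR is clause-bounded, so the finite complement is a scope island for the embedded quantifier.
The inverse ordering *each treatise* > *some pianist* is therefore underivable.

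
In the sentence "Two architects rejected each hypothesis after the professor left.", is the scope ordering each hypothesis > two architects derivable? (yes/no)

Although there is an adjunct clause, *each hypothesis* is in the main clause, not inside the adjunct.
Clause-internal QR can adjoin the lower DP above the subject, yielding the inverse reading.

Yes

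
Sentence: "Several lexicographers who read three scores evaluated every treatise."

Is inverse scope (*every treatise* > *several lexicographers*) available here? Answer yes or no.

*every treatise* sits in the matrix clause, not in the relative clause on *several lexicographers*.
No island intervenes, so both surface and inverse scope are derivable.

Yes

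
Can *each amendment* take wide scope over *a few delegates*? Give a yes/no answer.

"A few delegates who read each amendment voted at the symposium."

Structurally, *each amendment* is inside the relative clause *who read each amendment*.
A relative clause is a scope island — quantifier raising cannot cross its boundary.
*each amendment* > *a few delegates* would require crossing that boundary, which is illicit.

No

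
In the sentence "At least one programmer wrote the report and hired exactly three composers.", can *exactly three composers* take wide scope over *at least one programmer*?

No

*exactly three composers* occurs within one conjunct of the coordinate structure (*hired exactly three composers*).
Asymmetric QR out of one conjunct violates the Coordinate Structure Constraint.
*exactly three composers* > *at least one programmer* would require crossing that boundary, which is illicit.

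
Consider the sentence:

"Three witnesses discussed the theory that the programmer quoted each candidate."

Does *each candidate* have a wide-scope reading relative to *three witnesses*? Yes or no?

No

*each candidate* is embedded in the complex NP *the theory that the programmer quoted each candidate*.
The Complex NP Constraint bars QR out of the complement clause of a noun.
So the wide-scope reading for *each candidate* is blocked.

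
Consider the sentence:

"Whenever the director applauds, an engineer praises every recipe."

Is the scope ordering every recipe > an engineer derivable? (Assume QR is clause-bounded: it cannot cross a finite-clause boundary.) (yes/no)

The adjunct island is irrelevant here — *every recipe* and *an engineer* are both in the matrix clause.
No island intervenes, so both surface and inverse scope are derivable.
The sentence is scopally ambiguous between *an engineer* > *every recipe* and *every recipe* > *an engineer*.

Yes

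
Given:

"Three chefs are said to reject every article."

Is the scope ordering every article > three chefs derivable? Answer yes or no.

Infinitival complements of raising predicates do not block QR; *every article* and *three chefs* are effectively clausemates.
Clause-internal QR can adjoin the lower DP above the subject, yielding the inverse reading.

Yes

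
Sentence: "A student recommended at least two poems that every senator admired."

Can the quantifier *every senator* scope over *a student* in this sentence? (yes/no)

No

*every senator* sits inside the relative clause *that every senator admired* modifying *at least two poems*.
The relative clause forms an island for QR, so the quantifier is confined to the head noun's restrictor.
So *every senator* cannot raise high enough to outscope *a student*; only the surface ordering *a student* > *every senator* is available.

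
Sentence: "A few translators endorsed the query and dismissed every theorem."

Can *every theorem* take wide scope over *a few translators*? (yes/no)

No

*every theorem* sits inside one conjunct of the coordinate structure (*dismissed every theorem*).
Asymmetric QR out of one conjunct violates the Coordinate Structure Constraint.
There is no licit LF on which *every theorem* c-commands *a few translators*.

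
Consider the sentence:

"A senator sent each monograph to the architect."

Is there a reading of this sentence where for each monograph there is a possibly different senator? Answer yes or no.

This is the *each monograph* > *a senator* reading.
*each monograph* is the matrix object and *a senator* the matrix subject; the two are clausemates.
With no island boundary between them, the object can take inverse scope over the subject via ordinary QR within the clause.

Yes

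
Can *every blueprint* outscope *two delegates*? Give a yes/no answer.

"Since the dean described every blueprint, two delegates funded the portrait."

The target quantifier *every blueprint* is part of the adjunct clause *since the dean described every blueprint*.
Adjunct clauses are scope islands: a quantifier inside an adjunct cannot raise into the matrix clause.
*every blueprint* > *two delegates* would require crossing that boundary, which is illicit.

No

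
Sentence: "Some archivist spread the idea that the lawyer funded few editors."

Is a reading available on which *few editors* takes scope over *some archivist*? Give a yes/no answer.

The target quantifier *few editors* is part of the complex NP *the idea that the lawyer funded few editors*.
Since the clause is the complement of a nominal head, the CNPC blocks scope extraction.
*few editors* is confined to the island and cannot take scope over *some archivist*.
(Only the surface reading survives: one fixed archivist with respect to all the relevant editors.)

No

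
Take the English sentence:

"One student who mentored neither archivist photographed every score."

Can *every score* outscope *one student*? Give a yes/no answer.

*every score* sits in the matrix clause, not in the relative clause on *one student*.
With no island boundary between them, the object can take inverse scope over the subject via ordinary QR within the clause.

Yes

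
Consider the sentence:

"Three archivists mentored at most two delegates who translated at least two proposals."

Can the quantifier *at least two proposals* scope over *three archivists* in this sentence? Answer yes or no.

No

Structurally, *at least two proposals* is inside the relative clause *who translated at least two proposals* modifying *at most two delegates*.
Quantifiers inside a relative clause are trapped there; the RC boundary blocks QR.
So the wide-scope reading for *at least two proposals* is blocked.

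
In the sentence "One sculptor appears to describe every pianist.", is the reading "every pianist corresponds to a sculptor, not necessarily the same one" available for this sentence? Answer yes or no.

That reading corresponds to *every pianist* > *one sculptor*.
Infinitival complements of raising predicates do not block QR; *every pianist* and *one sculptor* are effectively clausemates.
Since no island is crossed, the inverse ordering is licensed alongside surface scope.
So *every pianist* > *one sculptor* is among the available readings.

Yes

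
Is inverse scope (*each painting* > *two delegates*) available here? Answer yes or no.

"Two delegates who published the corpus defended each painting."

The RC *who published the corpus* is an island, but *each painting* is not inside it — it is the matrix object, a clausemate of *two delegates*.
Clause-internal QR can adjoin the lower DP above the subject, yielding the inverse reading.
Both orderings are possible: *two delegates* > *each painting* and *each painting* > *two delegates*.

Yes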